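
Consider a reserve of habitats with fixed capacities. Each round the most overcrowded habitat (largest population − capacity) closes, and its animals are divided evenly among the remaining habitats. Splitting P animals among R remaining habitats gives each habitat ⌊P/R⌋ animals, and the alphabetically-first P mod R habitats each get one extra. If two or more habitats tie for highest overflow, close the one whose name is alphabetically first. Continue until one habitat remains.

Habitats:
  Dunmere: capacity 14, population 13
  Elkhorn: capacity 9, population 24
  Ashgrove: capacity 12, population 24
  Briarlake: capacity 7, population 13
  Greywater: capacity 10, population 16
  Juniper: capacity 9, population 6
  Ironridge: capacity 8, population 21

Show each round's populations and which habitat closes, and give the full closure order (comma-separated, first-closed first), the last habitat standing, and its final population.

Closure order: Elkhorn, Ironridge, Ashgrove, Briarlake, Greywater, Dunmere
Last habitat: Juniper with 117 animals

Round 1: Ashgrove=24 Briarlake=13 Dunmere=13 Elkhorn=24 Greywater=16 Ironridge=21 Juniper=6 → close Elkhorn (overflow 15)
  24÷6 = 4 each, +1 to first 0
Round 2: Ashgrove=28 Briarlake=17 Dunmere=17 Greywater=20 Ironridge=25 Juniper=10 → close Ironridge (overflow 17)
  25÷5 = 5 each, +1 to first 0
Round 3: Ashgrove=33 Briarlake=22 Dunmere=22 Greywater=25 Juniper=15 → close Ashgrove (overflow 21)
  33÷4 = 8 each, +1 to first 1
Round 4: Briarlake=31 Dunmere=30 Greywater=33 Juniper=23 → close Briarlake (overflow 24)
  31÷3 = 10 each, +1 to first 1
Round 5: Dunmere=41 Greywater=43 Juniper=33 → close Greywater (overflow 33)
  43÷2 = 21 each, +1 to first 1
Round 6: Dunmere=63 Juniper=54 → close Dunmere (overflow 49)
  63÷1 = 63 each, +1 to first 0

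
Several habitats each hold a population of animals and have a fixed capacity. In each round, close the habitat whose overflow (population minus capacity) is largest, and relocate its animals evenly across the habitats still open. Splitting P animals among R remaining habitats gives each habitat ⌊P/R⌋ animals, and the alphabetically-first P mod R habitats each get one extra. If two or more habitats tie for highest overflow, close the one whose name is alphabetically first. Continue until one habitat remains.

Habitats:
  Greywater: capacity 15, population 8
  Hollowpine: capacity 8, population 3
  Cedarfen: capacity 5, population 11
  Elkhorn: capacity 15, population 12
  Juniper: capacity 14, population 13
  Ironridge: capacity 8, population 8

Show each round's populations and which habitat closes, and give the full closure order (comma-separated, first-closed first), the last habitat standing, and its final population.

Closure order: Cedarfen, Ironridge, Elkhorn, Juniper, Greywater
Last habitat: Hollowpine with 55 animals

Round 1: Cedarfen=11 Elkhorn=12 Greywater=8 Hollowpine=3 Ironridge=8 Juniper=13 → close Cedarfen (overflow 6)
  11÷5 = 2 each, +1 to first 1
Round 2: Elkhorn=15 Greywater=10 Hollowpine=5 Ironridge=10 Juniper=15 → close Ironridge (overflow 2)
  10÷4 = 2 each, +1 to first 2
Round 3: Elkhorn=18 Greywater=13 Hollowpine=7 Juniper=17 → close Elkhorn (overflow 3)
  18÷3 = 6 each, +1 to first 0
Round 4: Greywater=19 Hollowpine=13 Juniper=23 → close Juniper (overflow 9)
  23÷2 = 11 each, +1 to first 1
Round 5: Greywater=31 Hollowpine=24 → close Greywater (overflow 16)
  31÷1 = 31 each, +1 to first 0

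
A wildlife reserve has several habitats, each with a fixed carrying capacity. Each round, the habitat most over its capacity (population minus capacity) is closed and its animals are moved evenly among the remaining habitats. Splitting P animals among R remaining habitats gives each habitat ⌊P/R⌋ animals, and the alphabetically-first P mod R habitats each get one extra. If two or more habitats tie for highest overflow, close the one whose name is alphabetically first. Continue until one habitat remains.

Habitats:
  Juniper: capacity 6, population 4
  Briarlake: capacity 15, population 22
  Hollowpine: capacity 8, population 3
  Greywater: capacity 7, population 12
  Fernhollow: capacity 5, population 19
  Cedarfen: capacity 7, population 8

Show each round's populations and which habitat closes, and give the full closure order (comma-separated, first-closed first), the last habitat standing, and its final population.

Round 1: Briarlake=22 Cedarfen=8 Fernhollow=19 Greywater=12 Hollowpine=3 Juniper=4 → close Fernhollow (overflow 14)
  19÷5 = 3 each, +1 to first 4
Round 2: Briarlake=26 Cedarfen=12 Greywater=16 Hollowpine=7 Juniper=7 → close Briarlake (overflow 11)
  26÷4 = 6 each, +1 to first 2
Round 3: Cedarfen=19 Greywater=23 Hollowpine=13 Juniper=13 → close Greywater (overflow 16)
  23÷3 = 7 each, +1 to first 2
Round 4: Cedarfen=27 Hollowpine=21 Juniper=20 → close Cedarfen (overflow 20)
  27÷2 = 13 each, +1 to first 1
Round 5: Hollowpine=35 Juniper=33 → close Hollowpine (overflow 27)
  35÷1 = 35 each, +1 to first 0

Closure order: Fernhollow, Briarlake, Greywater, Cedarfen, Hollowpine
Last habitat: Juniper with 68 animals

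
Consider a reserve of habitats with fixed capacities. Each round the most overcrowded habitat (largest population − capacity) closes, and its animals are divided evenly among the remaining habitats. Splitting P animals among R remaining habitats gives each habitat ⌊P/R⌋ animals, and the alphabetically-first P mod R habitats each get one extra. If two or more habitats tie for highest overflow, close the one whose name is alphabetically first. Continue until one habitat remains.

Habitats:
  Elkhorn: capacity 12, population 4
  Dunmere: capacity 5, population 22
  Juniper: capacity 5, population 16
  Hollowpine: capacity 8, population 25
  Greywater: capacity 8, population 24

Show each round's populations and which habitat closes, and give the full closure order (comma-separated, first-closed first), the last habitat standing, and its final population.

Round 1: Dunmere=22 Elkhorn=4 Greywater=24 Hollowpine=25 Juniper=16 → close Dunmere (overflow 17)
  22÷4 = 5 each, +1 to first 2
Round 2: Elkhorn=10 Greywater=30 Hollowpine=30 Juniper=21 → close Greywater (overflow 22)
  30÷3 = 10 each, +1 to first 0
Round 3: Elkhorn=20 Hollowpine=40 Juniper=31 → close Hollowpine (overflow 32)
  40÷2 = 20 each, +1 to first 0
Round 4: Elkhorn=40 Juniper=51 → close Juniper (overflow 46)
  51÷1 = 51 each, +1 to first 0

Closure order: Dunmere, Greywater, Hollowpine, Juniper
Last habitat: Elkhorn with 91 animals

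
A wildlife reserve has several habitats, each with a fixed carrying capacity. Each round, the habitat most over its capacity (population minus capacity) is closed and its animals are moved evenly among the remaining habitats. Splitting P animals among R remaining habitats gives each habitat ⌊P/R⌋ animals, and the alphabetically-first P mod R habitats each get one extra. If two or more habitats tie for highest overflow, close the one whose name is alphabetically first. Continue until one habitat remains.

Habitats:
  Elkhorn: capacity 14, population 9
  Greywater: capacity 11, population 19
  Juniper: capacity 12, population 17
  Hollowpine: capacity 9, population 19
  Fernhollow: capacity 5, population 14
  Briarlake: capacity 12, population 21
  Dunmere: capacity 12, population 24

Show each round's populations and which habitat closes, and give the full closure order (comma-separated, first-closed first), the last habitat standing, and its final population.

Round 1: Briarlake=21 Dunmere=24 Elkhorn=9 Fernhollow=14 Greywater=19 Hollowpine=19 Juniper=17 → close Dunmere (overflow 12)
  24÷6 = 4 each, +1 to first 0
Round 2: Briarlake=25 Elkhorn=13 Fernhollow=18 Greywater=23 Hollowpine=23 Juniper=21 → close Hollowpine (overflow 14)
  23÷5 = 4 each, +1 to first 3
Round 3: Briarlake=30 Elkhorn=18 Fernhollow=23 Greywater=27 Juniper=25 → close Briarlake (overflow 18)
  30÷4 = 7 each, +1 to first 2
Round 4: Elkhorn=26 Fernhollow=31 Greywater=34 Juniper=32 → close Fernhollow (overflow 26)
  31÷3 = 10 each, +1 to first 1
Round 5: Elkhorn=37 Greywater=44 Juniper=42 → close Greywater (overflow 33)
  44÷2 = 22 each, +1 to first 0
Round 6: Elkhorn=59 Juniper=64 → close Juniper (overflow 52)
  64÷1 = 64 each, +1 to first 0

Closure order: Dunmere, Hollowpine, Briarlake, Fernhollow, Greywater, Juniper
Last habitat: Elkhorn with 123 animals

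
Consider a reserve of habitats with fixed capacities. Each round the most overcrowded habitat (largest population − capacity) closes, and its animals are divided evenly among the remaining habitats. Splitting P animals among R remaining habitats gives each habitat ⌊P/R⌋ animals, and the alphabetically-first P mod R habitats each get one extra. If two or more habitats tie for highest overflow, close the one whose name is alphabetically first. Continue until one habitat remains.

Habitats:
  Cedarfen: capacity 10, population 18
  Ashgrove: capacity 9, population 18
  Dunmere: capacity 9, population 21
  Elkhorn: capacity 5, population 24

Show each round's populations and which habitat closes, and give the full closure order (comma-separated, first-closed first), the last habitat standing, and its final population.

Closure order: Elkhorn, Dunmere, Ashgrove
Last habitat: Cedarfen with 81 animals

Round 1: Ashgrove=18 Cedarfen=18 Dunmere=21 Elkhorn=24 → close Elkhorn (overflow 19)
  24÷3 = 8 each, +1 to first 0
Round 2: Ashgrove=26 Cedarfen=26 Dunmere=29 → close Dunmere (overflow 20)
  29÷2 = 14 each, +1 to first 1
Round 3: Ashgrove=41 Cedarfen=40 → close Ashgrove (overflow 32)
  41÷1 = 41 each, +1 to first 0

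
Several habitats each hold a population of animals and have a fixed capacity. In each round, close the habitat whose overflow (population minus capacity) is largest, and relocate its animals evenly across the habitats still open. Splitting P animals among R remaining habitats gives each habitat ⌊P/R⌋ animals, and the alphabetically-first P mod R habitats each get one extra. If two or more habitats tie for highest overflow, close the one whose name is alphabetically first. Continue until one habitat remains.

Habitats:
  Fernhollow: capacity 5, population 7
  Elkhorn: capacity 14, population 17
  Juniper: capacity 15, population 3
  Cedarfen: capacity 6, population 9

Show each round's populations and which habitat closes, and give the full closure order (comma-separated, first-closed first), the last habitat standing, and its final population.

Closure order: Cedarfen, Elkhorn, Fernhollow
Last habitat: Juniper with 36 animals

Round 1: Cedarfen=9 Elkhorn=17 Fernhollow=7 Juniper=3 → close Cedarfen (overflow 3)
  9÷3 = 3 each, +1 to first 0
Round 2: Elkhorn=20 Fernhollow=10 Juniper=6 → close Elkhorn (overflow 6)
  20÷2 = 10 each, +1 to first 0
Round 3: Fernhollow=20 Juniper=16 → close Fernhollow (overflow 15)
  20÷1 = 20 each, +1 to first 0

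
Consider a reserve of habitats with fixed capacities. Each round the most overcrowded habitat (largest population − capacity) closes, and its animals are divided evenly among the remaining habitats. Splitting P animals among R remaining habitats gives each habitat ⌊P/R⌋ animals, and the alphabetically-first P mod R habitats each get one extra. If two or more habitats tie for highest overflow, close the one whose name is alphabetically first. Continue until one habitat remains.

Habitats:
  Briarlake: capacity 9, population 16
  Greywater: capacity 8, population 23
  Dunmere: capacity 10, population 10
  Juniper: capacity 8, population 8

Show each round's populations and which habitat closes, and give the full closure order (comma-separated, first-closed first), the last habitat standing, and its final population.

Closure order: Greywater, Briarlake, Dunmere
Last habitat: Juniper with 57 animals

Round 1: Briarlake=16 Dunmere=10 Greywater=23 Juniper=8 → close Greywater (overflow 15)
  23÷3 = 7 each, +1 to first 2
Round 2: Briarlake=24 Dunmere=18 Juniper=15 → close Briarlake (overflow 15)
  24÷2 = 12 each, +1 to first 0
Round 3: Dunmere=30 Juniper=27 → close Dunmere (overflow 20)
  30÷1 = 30 each, +1 to first 0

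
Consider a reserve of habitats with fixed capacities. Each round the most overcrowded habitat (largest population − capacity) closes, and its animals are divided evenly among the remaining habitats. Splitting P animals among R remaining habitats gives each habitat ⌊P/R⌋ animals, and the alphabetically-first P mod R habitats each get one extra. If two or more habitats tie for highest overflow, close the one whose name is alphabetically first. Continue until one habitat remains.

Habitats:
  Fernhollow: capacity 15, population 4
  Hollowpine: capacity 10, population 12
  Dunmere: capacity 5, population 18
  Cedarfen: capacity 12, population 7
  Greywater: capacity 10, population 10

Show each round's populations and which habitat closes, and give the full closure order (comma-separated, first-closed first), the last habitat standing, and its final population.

Closure order: Dunmere, Hollowpine, Greywater, Cedarfen
Last habitat: Fernhollow with 51 animals

Round 1: Cedarfen=7 Dunmere=18 Fernhollow=4 Greywater=10 Hollowpine=12 → close Dunmere (overflow 13)
  18÷4 = 4 each, +1 to first 2
Round 2: Cedarfen=12 Fernhollow=9 Greywater=14 Hollowpine=16 → close Hollowpine (overflow 6)
  16÷3 = 5 each, +1 to first 1
Round 3: Cedarfen=18 Fernhollow=14 Greywater=19 → close Greywater (overflow 9)
  19÷2 = 9 each, +1 to first 1
Round 4: Cedarfen=28 Fernhollow=23 → close Cedarfen (overflow 16)
  28÷1 = 28 each, +1 to first 0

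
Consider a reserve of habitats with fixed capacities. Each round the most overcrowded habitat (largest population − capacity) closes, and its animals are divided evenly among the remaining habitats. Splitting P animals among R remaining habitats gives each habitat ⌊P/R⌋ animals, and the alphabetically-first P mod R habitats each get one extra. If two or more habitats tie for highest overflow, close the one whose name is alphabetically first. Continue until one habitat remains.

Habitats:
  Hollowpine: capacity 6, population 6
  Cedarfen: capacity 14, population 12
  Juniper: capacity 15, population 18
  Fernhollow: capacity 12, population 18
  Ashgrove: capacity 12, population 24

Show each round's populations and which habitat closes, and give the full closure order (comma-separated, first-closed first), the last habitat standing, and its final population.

Closure order: Ashgrove, Fernhollow, Juniper, Hollowpine
Last habitat: Cedarfen with 78 animals

Round 1: Ashgrove=24 Cedarfen=12 Fernhollow=18 Hollowpine=6 Juniper=18 → close Ashgrove (overflow 12)
  24÷4 = 6 each, +1 to first 0
Round 2: Cedarfen=18 Fernhollow=24 Hollowpine=12 Juniper=24 → close Fernhollow (overflow 12)
  24÷3 = 8 each, +1 to first 0
Round 3: Cedarfen=26 Hollowpine=20 Juniper=32 → close Juniper (overflow 17)
  32÷2 = 16 each, +1 to first 0
Round 4: Cedarfen=42 Hollowpine=36 → close Hollowpine (overflow 30)
  36÷1 = 36 each, +1 to first 0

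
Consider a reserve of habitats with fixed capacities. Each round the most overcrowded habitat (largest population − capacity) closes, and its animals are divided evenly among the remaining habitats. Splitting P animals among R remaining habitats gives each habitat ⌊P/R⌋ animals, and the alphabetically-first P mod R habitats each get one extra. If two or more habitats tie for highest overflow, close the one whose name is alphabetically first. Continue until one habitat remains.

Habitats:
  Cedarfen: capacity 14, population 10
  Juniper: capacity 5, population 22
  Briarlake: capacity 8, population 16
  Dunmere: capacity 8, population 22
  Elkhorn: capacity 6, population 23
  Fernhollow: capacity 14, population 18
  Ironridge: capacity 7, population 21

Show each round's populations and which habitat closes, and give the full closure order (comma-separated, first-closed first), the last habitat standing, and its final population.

Closure order: Elkhorn, Juniper, Dunmere, Ironridge, Briarlake, Fernhollow
Last habitat: Cedarfen with 132 animals

Round 1: Briarlake=16 Cedarfen=10 Dunmere=22 Elkhorn=23 Fernhollow=18 Ironridge=21 Juniper=22 → close Elkhorn (overflow 17)
  23÷6 = 3 each, +1 to first 5
Round 2: Briarlake=20 Cedarfen=14 Dunmere=26 Fernhollow=22 Ironridge=25 Juniper=25 → close Juniper (overflow 20)
  25÷5 = 5 each, +1 to first 0
Round 3: Briarlake=25 Cedarfen=19 Dunmere=31 Fernhollow=27 Ironridge=30 → close Dunmere (overflow 23)
  31÷4 = 7 each, +1 to first 3
Round 4: Briarlake=33 Cedarfen=27 Fernhollow=35 Ironridge=37 → close Ironridge (overflow 30)
  37÷3 = 12 each, +1 to first 1
Round 5: Briarlake=46 Cedarfen=39 Fernhollow=47 → close Briarlake (overflow 38)
  46÷2 = 23 each, +1 to first 0
Round 6: Cedarfen=62 Fernhollow=70 → close Fernhollow (overflow 56)
  70÷1 = 70 each, +1 to first 0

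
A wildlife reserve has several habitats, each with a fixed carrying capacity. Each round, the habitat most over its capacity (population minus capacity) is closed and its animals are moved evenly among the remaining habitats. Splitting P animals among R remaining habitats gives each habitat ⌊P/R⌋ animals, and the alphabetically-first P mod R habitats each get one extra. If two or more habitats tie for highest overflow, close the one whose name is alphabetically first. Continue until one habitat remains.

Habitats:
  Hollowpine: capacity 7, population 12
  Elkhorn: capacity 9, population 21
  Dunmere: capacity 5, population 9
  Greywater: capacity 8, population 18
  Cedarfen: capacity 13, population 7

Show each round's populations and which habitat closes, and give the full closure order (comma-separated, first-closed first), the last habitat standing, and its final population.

Round 1: Cedarfen=7 Dunmere=9 Elkhorn=21 Greywater=18 Hollowpine=12 → close Elkhorn (overflow 12)
  21÷4 = 5 each, +1 to first 1
Round 2: Cedarfen=13 Dunmere=14 Greywater=23 Hollowpine=17 → close Greywater (overflow 15)
  23÷3 = 7 each, +1 to first 2
Round 3: Cedarfen=21 Dunmere=22 Hollowpine=24 → close Dunmere (overflow 17)
  22÷2 = 11 each, +1 to first 0
Round 4: Cedarfen=32 Hollowpine=35 → close Hollowpine (overflow 28)
  35÷1 = 35 each, +1 to first 0

Closure order: Elkhorn, Greywater, Dunmere, Hollowpine
Last habitat: Cedarfen with 67 animals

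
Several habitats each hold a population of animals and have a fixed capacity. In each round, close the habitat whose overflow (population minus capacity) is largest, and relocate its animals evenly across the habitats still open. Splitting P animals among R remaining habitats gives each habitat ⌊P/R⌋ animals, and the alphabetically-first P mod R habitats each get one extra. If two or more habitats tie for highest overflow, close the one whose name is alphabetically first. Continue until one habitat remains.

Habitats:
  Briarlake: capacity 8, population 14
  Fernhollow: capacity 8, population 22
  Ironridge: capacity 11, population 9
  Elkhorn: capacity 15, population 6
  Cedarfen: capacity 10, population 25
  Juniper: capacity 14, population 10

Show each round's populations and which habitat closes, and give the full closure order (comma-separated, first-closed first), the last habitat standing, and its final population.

Round 1: Briarlake=14 Cedarfen=25 Elkhorn=6 Fernhollow=22 Ironridge=9 Juniper=10 → close Cedarfen (overflow 15)
  25÷5 = 5 each, +1 to first 0
Round 2: Briarlake=19 Elkhorn=11 Fernhollow=27 Ironridge=14 Juniper=15 → close Fernhollow (overflow 19)
  27÷4 = 6 each, +1 to first 3
Round 3: Briarlake=26 Elkhorn=18 Ironridge=21 Juniper=21 → close Briarlake (overflow 18)
  26÷3 = 8 each, +1 to first 2
Round 4: Elkhorn=27 Ironridge=30 Juniper=29 → close Ironridge (overflow 19)
  30÷2 = 15 each, +1 to first 0
Round 5: Elkhorn=42 Juniper=44 → close Juniper (overflow 30)
  44÷1 = 44 each, +1 to first 0

Closure order: Cedarfen, Fernhollow, Briarlake, Ironridge, Juniper
Last habitat: Elkhorn with 86 animals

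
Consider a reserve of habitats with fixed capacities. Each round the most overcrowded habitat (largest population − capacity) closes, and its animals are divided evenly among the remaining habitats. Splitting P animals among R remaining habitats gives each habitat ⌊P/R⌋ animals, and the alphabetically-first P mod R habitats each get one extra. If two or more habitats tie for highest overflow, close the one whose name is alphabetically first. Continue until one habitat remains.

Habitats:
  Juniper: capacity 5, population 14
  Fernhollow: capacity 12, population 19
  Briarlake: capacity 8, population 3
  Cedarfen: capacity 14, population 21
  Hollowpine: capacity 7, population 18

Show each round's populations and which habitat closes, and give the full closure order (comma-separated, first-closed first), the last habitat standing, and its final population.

Closure order: Hollowpine, Juniper, Cedarfen, Fernhollow
Last habitat: Briarlake with 75 animals

Round 1: Briarlake=3 Cedarfen=21 Fernhollow=19 Hollowpine=18 Juniper=14 → close Hollowpine (overflow 11)
  18÷4 = 4 each, +1 to first 2
Round 2: Briarlake=8 Cedarfen=26 Fernhollow=23 Juniper=18 → close Juniper (overflow 13)
  18÷3 = 6 each, +1 to first 0
Round 3: Briarlake=14 Cedarfen=32 Fernhollow=29 → close Cedarfen (overflow 18)
  32÷2 = 16 each, +1 to first 0
Round 4: Briarlake=30 Fernhollow=45 → close Fernhollow (overflow 33)
  45÷1 = 45 each, +1 to first 0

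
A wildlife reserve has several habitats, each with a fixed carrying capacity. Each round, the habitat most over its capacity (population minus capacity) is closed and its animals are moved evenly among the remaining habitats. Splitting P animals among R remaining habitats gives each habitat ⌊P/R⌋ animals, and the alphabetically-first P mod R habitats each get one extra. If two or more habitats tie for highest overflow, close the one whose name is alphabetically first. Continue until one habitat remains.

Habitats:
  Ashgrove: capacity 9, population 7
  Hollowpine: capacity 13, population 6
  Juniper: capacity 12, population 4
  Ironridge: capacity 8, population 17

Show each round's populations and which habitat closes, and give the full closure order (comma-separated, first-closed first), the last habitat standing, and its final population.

Round 1: Ashgrove=7 Hollowpine=6 Ironridge=17 Juniper=4 → close Ironridge (overflow 9)
  17÷3 = 5 each, +1 to first 2
Round 2: Ashgrove=13 Hollowpine=12 Juniper=9 → close Ashgrove (overflow 4)
  13÷2 = 6 each, +1 to first 1
Round 3: Hollowpine=19 Juniper=15 → close Hollowpine (overflow 6)
  19÷1 = 19 each, +1 to first 0

Closure order: Ironridge, Ashgrove, Hollowpine
Last habitat: Juniper with 34 animals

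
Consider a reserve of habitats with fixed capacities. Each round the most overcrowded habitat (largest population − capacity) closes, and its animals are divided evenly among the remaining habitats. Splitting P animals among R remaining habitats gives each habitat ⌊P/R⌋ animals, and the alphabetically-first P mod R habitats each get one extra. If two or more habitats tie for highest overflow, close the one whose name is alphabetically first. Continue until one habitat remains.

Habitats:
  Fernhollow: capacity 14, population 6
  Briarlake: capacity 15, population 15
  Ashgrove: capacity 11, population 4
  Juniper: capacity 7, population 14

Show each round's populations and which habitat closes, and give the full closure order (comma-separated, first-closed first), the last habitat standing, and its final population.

Round 1: Ashgrove=4 Briarlake=15 Fernhollow=6 Juniper=14 → close Juniper (overflow 7)
  14÷3 = 4 each, +1 to first 2
Round 2: Ashgrove=9 Briarlake=20 Fernhollow=10 → close Briarlake (overflow 5)
  20÷2 = 10 each, +1 to first 0
Round 3: Ashgrove=19 Fernhollow=20 → close Ashgrove (overflow 8)
  19÷1 = 19 each, +1 to first 0

Closure order: Juniper, Briarlake, Ashgrove
Last habitat: Fernhollow with 39 animals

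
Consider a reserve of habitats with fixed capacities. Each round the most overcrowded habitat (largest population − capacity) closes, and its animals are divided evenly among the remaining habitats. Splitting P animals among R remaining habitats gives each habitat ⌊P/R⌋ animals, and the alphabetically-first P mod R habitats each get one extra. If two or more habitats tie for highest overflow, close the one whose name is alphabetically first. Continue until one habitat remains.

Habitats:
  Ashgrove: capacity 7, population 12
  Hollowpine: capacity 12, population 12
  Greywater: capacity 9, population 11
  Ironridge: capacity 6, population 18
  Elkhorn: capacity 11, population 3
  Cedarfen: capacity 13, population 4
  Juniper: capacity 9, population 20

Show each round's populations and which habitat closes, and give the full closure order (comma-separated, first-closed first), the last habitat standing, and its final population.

Round 1: Ashgrove=12 Cedarfen=4 Elkhorn=3 Greywater=11 Hollowpine=12 Ironridge=18 Juniper=20 → close Ironridge (overflow 12)
  18÷6 = 3 each, +1 to first 0
Round 2: Ashgrove=15 Cedarfen=7 Elkhorn=6 Greywater=14 Hollowpine=15 Juniper=23 → close Juniper (overflow 14)
  23÷5 = 4 each, +1 to first 3
Round 3: Ashgrove=20 Cedarfen=12 Elkhorn=11 Greywater=18 Hollowpine=19 → close Ashgrove (overflow 13)
  20÷4 = 5 each, +1 to first 0
Round 4: Cedarfen=17 Elkhorn=16 Greywater=23 Hollowpine=24 → close Greywater (overflow 14)
  23÷3 = 7 each, +1 to first 2
Round 5: Cedarfen=25 Elkhorn=24 Hollowpine=31 → close Hollowpine (overflow 19)
  31÷2 = 15 each, +1 to first 1
Round 6: Cedarfen=41 Elkhorn=39 → close Cedarfen (overflow 28)
  41÷1 = 41 each, +1 to first 0

Closure order: Ironridge, Juniper, Ashgrove, Greywater, Hollowpine, Cedarfen
Last habitat: Elkhorn with 80 animals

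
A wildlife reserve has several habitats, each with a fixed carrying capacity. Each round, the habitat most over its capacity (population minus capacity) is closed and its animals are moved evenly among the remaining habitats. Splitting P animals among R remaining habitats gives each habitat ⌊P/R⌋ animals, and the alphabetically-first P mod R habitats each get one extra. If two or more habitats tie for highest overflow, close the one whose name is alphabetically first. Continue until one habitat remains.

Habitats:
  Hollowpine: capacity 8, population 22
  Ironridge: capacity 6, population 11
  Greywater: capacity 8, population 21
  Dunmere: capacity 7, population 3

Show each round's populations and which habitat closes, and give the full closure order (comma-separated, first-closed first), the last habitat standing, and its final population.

Closure order: Hollowpine, Greywater, Ironridge
Last habitat: Dunmere with 57 animals

Round 1: Dunmere=3 Greywater=21 Hollowpine=22 Ironridge=11 → close Hollowpine (overflow 14)
  22÷3 = 7 each, +1 to first 1
Round 2: Dunmere=11 Greywater=28 Ironridge=18 → close Greywater (overflow 20)
  28÷2 = 14 each, +1 to first 0
Round 3: Dunmere=25 Ironridge=32 → close Ironridge (overflow 26)
  32÷1 = 32 each, +1 to first 0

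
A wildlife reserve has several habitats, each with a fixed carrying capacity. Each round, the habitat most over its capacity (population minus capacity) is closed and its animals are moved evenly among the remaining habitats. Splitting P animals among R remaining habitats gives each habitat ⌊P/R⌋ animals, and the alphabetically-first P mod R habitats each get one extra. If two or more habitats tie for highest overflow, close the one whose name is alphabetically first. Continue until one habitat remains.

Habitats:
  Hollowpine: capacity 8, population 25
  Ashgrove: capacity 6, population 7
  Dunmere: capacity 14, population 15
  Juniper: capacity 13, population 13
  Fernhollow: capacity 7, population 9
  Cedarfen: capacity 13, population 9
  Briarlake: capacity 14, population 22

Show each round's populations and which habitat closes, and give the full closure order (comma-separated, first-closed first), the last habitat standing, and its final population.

Round 1: Ashgrove=7 Briarlake=22 Cedarfen=9 Dunmere=15 Fernhollow=9 Hollowpine=25 Juniper=13 → close Hollowpine (overflow 17)
  25÷6 = 4 each, +1 to first 1
Round 2: Ashgrove=12 Briarlake=26 Cedarfen=13 Dunmere=19 Fernhollow=13 Juniper=17 → close Briarlake (overflow 12)
  26÷5 = 5 each, +1 to first 1
Round 3: Ashgrove=18 Cedarfen=18 Dunmere=24 Fernhollow=18 Juniper=22 → close Ashgrove (overflow 12)
  18÷4 = 4 each, +1 to first 2
Round 4: Cedarfen=23 Dunmere=29 Fernhollow=22 Juniper=26 → close Dunmere (overflow 15)
  29÷3 = 9 each, +1 to first 2
Round 5: Cedarfen=33 Fernhollow=32 Juniper=35 → close Fernhollow (overflow 25)
  32÷2 = 16 each, +1 to first 0
Round 6: Cedarfen=49 Juniper=51 → close Juniper (overflow 38)
  51÷1 = 51 each, +1 to first 0

Closure order: Hollowpine, Briarlake, Ashgrove, Dunmere, Fernhollow, Juniper
Last habitat: Cedarfen with 100 animals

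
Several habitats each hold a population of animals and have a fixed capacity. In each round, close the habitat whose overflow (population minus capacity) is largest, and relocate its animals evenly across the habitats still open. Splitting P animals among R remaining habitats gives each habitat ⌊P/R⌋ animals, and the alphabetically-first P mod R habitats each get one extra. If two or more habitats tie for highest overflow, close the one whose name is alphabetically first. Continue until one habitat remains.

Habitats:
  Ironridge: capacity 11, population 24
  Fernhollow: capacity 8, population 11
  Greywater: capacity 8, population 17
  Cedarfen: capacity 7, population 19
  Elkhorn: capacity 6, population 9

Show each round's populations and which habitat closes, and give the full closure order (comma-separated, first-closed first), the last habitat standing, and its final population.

Round 1: Cedarfen=19 Elkhorn=9 Fernhollow=11 Greywater=17 Ironridge=24 → close Ironridge (overflow 13)
  24÷4 = 6 each, +1 to first 0
Round 2: Cedarfen=25 Elkhorn=15 Fernhollow=17 Greywater=23 → close Cedarfen (overflow 18)
  25÷3 = 8 each, +1 to first 1
Round 3: Elkhorn=24 Fernhollow=25 Greywater=31 → close Greywater (overflow 23)
  31÷2 = 15 each, +1 to first 1
Round 4: Elkhorn=40 Fernhollow=40 → close Elkhorn (overflow 34)
  40÷1 = 40 each, +1 to first 0

Closure order: Ironridge, Cedarfen, Greywater, Elkhorn
Last habitat: Fernhollow with 80 animals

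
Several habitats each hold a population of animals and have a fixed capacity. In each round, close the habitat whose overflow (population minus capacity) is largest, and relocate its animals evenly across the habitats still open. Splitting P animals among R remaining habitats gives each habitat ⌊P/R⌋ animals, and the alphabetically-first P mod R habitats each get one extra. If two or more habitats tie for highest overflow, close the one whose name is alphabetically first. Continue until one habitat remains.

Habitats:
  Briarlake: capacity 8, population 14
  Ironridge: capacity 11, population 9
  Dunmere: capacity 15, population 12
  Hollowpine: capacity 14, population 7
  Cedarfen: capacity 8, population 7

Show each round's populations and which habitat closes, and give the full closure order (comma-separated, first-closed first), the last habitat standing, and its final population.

Closure order: Briarlake, Cedarfen, Dunmere, Ironridge
Last habitat: Hollowpine with 49 animals

Round 1: Briarlake=14 Cedarfen=7 Dunmere=12 Hollowpine=7 Ironridge=9 → close Briarlake (overflow 6)
  14÷4 = 3 each, +1 to first 2
Round 2: Cedarfen=11 Dunmere=16 Hollowpine=10 Ironridge=12 → close Cedarfen (overflow 3)
  11÷3 = 3 each, +1 to first 2
Round 3: Dunmere=20 Hollowpine=14 Ironridge=15 → close Dunmere (overflow 5)
  20÷2 = 10 each, +1 to first 0
Round 4: Hollowpine=24 Ironridge=25 → close Ironridge (overflow 14)
  25÷1 = 25 each, +1 to first 0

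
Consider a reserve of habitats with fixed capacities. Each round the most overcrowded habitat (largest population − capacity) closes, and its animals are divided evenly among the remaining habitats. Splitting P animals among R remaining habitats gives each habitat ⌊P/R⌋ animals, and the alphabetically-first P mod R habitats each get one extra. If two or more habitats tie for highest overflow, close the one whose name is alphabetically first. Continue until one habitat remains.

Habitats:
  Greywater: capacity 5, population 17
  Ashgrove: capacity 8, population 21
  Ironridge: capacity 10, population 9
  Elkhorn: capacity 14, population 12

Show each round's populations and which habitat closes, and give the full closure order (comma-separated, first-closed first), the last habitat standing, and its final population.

Round 1: Ashgrove=21 Elkhorn=12 Greywater=17 Ironridge=9 → close Ashgrove (overflow 13)
  21÷3 = 7 each, +1 to first 0
Round 2: Elkhorn=19 Greywater=24 Ironridge=16 → close Greywater (overflow 19)
  24÷2 = 12 each, +1 to first 0
Round 3: Elkhorn=31 Ironridge=28 → close Ironridge (overflow 18)
  28÷1 = 28 each, +1 to first 0

Closure order: Ashgrove, Greywater, Ironridge
Last habitat: Elkhorn with 59 animals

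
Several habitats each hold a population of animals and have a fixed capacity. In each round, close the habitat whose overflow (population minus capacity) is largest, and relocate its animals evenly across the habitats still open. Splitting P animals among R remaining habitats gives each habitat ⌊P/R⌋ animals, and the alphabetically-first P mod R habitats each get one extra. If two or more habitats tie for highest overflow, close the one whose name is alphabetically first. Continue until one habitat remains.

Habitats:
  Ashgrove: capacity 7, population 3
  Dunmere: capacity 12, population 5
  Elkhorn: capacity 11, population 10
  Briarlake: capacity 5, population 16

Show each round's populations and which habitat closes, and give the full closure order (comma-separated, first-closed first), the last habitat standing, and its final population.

Closure order: Briarlake, Elkhorn, Ashgrove
Last habitat: Dunmere with 34 animals

Round 1: Ashgrove=3 Briarlake=16 Dunmere=5 Elkhorn=10 → close Briarlake (overflow 11)
  16÷3 = 5 each, +1 to first 1
Round 2: Ashgrove=9 Dunmere=10 Elkhorn=15 → close Elkhorn (overflow 4)
  15÷2 = 7 each, +1 to first 1
Round 3: Ashgrove=17 Dunmere=17 → close Ashgrove (overflow 10)
  17÷1 = 17 each, +1 to first 0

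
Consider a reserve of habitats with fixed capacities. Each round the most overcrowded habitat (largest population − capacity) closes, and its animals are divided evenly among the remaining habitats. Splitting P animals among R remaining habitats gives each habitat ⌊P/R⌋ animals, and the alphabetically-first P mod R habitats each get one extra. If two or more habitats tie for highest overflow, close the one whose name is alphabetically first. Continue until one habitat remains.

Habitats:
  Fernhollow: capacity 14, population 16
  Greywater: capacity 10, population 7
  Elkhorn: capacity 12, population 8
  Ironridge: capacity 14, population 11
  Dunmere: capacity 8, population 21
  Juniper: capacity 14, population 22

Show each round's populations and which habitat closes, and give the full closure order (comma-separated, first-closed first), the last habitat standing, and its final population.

Round 1: Dunmere=21 Elkhorn=8 Fernhollow=16 Greywater=7 Ironridge=11 Juniper=22 → close Dunmere (overflow 13)
  21÷5 = 4 each, +1 to first 1
Round 2: Elkhorn=13 Fernhollow=20 Greywater=11 Ironridge=15 Juniper=26 → close Juniper (overflow 12)
  26÷4 = 6 each, +1 to first 2
Round 3: Elkhorn=20 Fernhollow=27 Greywater=17 Ironridge=21 → close Fernhollow (overflow 13)
  27÷3 = 9 each, +1 to first 0
Round 4: Elkhorn=29 Greywater=26 Ironridge=30 → close Elkhorn (overflow 17)
  29÷2 = 14 each, +1 to first 1
Round 5: Greywater=41 Ironridge=44 → close Greywater (overflow 31)
  41÷1 = 41 each, +1 to first 0

Closure order: Dunmere, Juniper, Fernhollow, Elkhorn, Greywater
Last habitat: Ironridge with 85 animals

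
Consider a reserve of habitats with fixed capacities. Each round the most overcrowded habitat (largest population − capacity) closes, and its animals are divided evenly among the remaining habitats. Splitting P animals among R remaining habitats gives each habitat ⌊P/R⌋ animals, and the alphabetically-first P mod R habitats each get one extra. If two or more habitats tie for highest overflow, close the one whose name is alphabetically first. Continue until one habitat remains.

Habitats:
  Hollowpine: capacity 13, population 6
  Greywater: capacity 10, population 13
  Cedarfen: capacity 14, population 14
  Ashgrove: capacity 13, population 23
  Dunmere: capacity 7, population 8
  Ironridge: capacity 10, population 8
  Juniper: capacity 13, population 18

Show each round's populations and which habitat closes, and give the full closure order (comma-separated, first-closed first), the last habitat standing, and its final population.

Round 1: Ashgrove=23 Cedarfen=14 Dunmere=8 Greywater=13 Hollowpine=6 Ironridge=8 Juniper=18 → close Ashgrove (overflow 10)
  23÷6 = 3 each, +1 to first 5
Round 2: Cedarfen=18 Dunmere=12 Greywater=17 Hollowpine=10 Ironridge=12 Juniper=21 → close Juniper (overflow 8)
  21÷5 = 4 each, +1 to first 1
Round 3: Cedarfen=23 Dunmere=16 Greywater=21 Hollowpine=14 Ironridge=16 → close Greywater (overflow 11)
  21÷4 = 5 each, +1 to first 1
Round 4: Cedarfen=29 Dunmere=21 Hollowpine=19 Ironridge=21 → close Cedarfen (overflow 15)
  29÷3 = 9 each, +1 to first 2
Round 5: Dunmere=31 Hollowpine=29 Ironridge=30 → close Dunmere (overflow 24)
  31÷2 = 15 each, +1 to first 1
Round 6: Hollowpine=45 Ironridge=45 → close Ironridge (overflow 35)
  45÷1 = 45 each, +1 to first 0

Closure order: Ashgrove, Juniper, Greywater, Cedarfen, Dunmere, Ironridge
Last habitat: Hollowpine with 90 animals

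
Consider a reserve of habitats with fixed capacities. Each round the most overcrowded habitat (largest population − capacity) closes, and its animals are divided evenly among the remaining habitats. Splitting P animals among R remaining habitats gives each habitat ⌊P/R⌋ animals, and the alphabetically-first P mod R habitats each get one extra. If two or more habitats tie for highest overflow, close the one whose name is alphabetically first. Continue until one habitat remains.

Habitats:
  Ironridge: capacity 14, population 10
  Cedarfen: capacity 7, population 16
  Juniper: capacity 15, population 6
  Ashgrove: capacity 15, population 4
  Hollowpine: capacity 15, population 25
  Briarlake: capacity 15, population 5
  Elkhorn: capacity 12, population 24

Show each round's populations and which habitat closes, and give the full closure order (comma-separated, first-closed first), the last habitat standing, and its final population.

Closure order: Elkhorn, Hollowpine, Cedarfen, Ironridge, Briarlake, Ashgrove
Last habitat: Juniper with 90 animals

Round 1: Ashgrove=4 Briarlake=5 Cedarfen=16 Elkhorn=24 Hollowpine=25 Ironridge=10 Juniper=6 → close Elkhorn (overflow 12)
  24÷6 = 4 each, +1 to first 0
Round 2: Ashgrove=8 Briarlake=9 Cedarfen=20 Hollowpine=29 Ironridge=14 Juniper=10 → close Hollowpine (overflow 14)
  29÷5 = 5 each, +1 to first 4
Round 3: Ashgrove=14 Briarlake=15 Cedarfen=26 Ironridge=20 Juniper=15 → close Cedarfen (overflow 19)
  26÷4 = 6 each, +1 to first 2
Round 4: Ashgrove=21 Briarlake=22 Ironridge=26 Juniper=21 → close Ironridge (overflow 12)
  26÷3 = 8 each, +1 to first 2
Round 5: Ashgrove=30 Briarlake=31 Juniper=29 → close Briarlake (overflow 16)
  31÷2 = 15 each, +1 to first 1
Round 6: Ashgrove=46 Juniper=44 → close Ashgrove (overflow 31)
  46÷1 = 46 each, +1 to first 0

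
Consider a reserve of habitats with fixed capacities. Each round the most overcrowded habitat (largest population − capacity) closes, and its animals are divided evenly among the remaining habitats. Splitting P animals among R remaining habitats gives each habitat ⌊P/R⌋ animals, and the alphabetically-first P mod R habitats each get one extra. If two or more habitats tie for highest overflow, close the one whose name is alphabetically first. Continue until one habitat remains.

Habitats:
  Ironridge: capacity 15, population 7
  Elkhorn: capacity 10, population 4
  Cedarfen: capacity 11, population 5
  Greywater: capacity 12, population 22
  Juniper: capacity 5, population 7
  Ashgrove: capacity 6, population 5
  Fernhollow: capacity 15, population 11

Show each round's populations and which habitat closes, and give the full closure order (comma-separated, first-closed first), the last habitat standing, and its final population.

Closure order: Greywater, Juniper, Ashgrove, Fernhollow, Cedarfen, Elkhorn
Last habitat: Ironridge with 61 animals

Round 1: Ashgrove=5 Cedarfen=5 Elkhorn=4 Fernhollow=11 Greywater=22 Ironridge=7 Juniper=7 → close Greywater (overflow 10)
  22÷6 = 3 each, +1 to first 4
Round 2: Ashgrove=9 Cedarfen=9 Elkhorn=8 Fernhollow=15 Ironridge=10 Juniper=10 → close Juniper (overflow 5)
  10÷5 = 2 each, +1 to first 0
Round 3: Ashgrove=11 Cedarfen=11 Elkhorn=10 Fernhollow=17 Ironridge=12 → close Ashgrove (overflow 5)
  11÷4 = 2 each, +1 to first 3
Round 4: Cedarfen=14 Elkhorn=13 Fernhollow=20 Ironridge=14 → close Fernhollow (overflow 5)
  20÷3 = 6 each, +1 to first 2
Round 5: Cedarfen=21 Elkhorn=20 Ironridge=20 → close Cedarfen (overflow 10)
  21÷2 = 10 each, +1 to first 1
Round 6: Elkhorn=31 Ironridge=30 → close Elkhorn (overflow 21)
  31÷1 = 31 each, +1 to first 0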